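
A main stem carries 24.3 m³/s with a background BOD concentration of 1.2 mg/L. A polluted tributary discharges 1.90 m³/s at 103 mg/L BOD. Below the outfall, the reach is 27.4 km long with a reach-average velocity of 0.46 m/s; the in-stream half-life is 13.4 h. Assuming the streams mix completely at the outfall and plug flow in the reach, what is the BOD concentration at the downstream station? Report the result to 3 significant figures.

3.65 mg/L

Conservation of mass: C = (24.30·1.200 + 1.900·103.0) / 26.20 = 224.9/26.20 = 8.582 mg/L.
Travel time t = 27.4·1000 / 0.46 = 59570 s = 16.55 h.
Half-life 13.4 h → k = ln 2 / 13.4 = 0.05173 h⁻¹ = 1.241 d⁻¹.
Applying C = C₀e^(−kt): 8.582 × 0.4249 = 3.647 mg/L.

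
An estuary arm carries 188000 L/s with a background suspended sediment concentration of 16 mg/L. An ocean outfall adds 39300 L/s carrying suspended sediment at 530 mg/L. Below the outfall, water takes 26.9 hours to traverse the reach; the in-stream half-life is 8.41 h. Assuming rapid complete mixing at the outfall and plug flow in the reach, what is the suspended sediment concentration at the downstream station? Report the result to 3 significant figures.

After mixing, C = (188000·16.00 + 39300·530.0) / 227300 = 23840000/227300 = 104.9 mg/L.
Half-life 8.41 h → k = ln 2 / 8.41 = 0.08242 h⁻¹ = 1.978 d⁻¹.
Decay over the reach: 104.9·exp(−kt) = 104.9·0.1089 = 11.42 mg/L.

11.4 mg/L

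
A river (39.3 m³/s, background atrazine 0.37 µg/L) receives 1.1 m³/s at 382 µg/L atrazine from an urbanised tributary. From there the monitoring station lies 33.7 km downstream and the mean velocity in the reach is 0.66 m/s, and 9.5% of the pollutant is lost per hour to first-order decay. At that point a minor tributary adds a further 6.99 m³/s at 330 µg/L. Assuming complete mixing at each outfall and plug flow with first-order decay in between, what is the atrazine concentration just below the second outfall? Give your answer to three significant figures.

50.9 µg/L

Conservation of mass: C = (39.30·0.3700 + 1.100·382.0) / 40.40 = 434.7/40.40 = 10.76 µg/L; combined flow 40.40 m³/s.
Travel time t = 33.7·1000 / 0.66 = 51060 s = 14.18 h.
9.5%/h lost → k = −ln(1 − 0.095) = 0.09982 h⁻¹.
Decay over the reach: 10.76·exp(−kt) = 10.76·0.2427 = 2.612 µg/L.
Second outfall: C = (40.40·2.612 + 6.990·330.0)/47.39 = 50.90 µg/L.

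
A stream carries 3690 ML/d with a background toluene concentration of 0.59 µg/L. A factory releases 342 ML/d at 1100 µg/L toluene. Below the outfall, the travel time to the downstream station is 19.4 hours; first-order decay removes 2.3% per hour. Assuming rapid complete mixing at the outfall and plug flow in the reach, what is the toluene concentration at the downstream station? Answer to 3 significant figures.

59.8 µg/L

Conservation of mass: C = (3690·0.5900 + 342.0·1100) / 4032 = 378400/4032 = 93.84 µg/L.
2.3%/h lost → k = −ln(1 − 0.023) = 0.02327 h⁻¹.
Decay over the reach: 93.84·exp(−kt) = 93.84·0.6367 = 59.75 µg/L.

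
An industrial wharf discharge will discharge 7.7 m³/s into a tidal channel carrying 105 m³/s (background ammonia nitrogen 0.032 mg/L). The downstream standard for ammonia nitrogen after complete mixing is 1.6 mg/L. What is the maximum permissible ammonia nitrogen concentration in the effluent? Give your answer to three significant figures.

At the limit, (Qr·Cr + Qe·Cₑ)/(Qr + Qe) = 1.6:
Cₑ = (112.7·1.6 − 105.0·0.03200) / 7.700 = 22.98 mg/L.

23.0 mg/L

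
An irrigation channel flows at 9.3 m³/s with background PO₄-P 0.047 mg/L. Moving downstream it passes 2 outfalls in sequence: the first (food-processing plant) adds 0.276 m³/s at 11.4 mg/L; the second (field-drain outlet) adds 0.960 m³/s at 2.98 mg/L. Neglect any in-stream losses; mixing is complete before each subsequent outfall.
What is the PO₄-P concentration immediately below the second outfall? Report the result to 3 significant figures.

Below outfall 1: Q → 9.576 m³/s, C = (9.300·0.04700 + 0.2760·11.40)/9.576 = 0.3742 mg/L.
Below outfall 2: Q → 10.54 m³/s, C = (9.576·0.3742 + 0.9600·2.980)/10.54 = 0.6116 mg/L.

0.612 mg/L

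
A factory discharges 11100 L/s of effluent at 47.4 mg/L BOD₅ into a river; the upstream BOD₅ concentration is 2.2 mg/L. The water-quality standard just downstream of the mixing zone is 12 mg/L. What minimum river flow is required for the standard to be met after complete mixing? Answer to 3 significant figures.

Set C_mix = 12: (Q·2.200 + 11100·47.40) / (Q + 11100) = 12
→ Q = 11100·(47.40 − 12)/(12 − 2.200) = 40100 L/s.

40100 L/s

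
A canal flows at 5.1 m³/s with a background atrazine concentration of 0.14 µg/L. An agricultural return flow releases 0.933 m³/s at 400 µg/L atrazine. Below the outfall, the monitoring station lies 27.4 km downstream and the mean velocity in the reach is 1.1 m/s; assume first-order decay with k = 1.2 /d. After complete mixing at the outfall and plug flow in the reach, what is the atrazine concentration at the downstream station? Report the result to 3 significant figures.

Mixed concentration C = ΣQC/ΣQ = (5.100·0.1400 + 0.9330·400.0) / 6.033 = 373.9/6.033 = 61.98 µg/L.
Travel time t = 27.4·1000 / 1.1 = 24910 s = 6.919 h.
After decay, C = 61.98 × e^(−kt) = 61.98 × 0.7075 = 43.85 µg/L.

43.9 µg/L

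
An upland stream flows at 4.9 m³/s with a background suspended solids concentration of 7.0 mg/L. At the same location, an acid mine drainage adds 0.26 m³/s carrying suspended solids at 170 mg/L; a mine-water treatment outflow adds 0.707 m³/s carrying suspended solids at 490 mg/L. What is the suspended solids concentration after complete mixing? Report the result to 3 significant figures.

72.4 mg/L

Mixed concentration C = ΣQC/ΣQ = (4.900·7.000 + 0.2600·170.0 + 0.7070·490.0) / 5.867 = 424.9/5.867 = 72.43 mg/L.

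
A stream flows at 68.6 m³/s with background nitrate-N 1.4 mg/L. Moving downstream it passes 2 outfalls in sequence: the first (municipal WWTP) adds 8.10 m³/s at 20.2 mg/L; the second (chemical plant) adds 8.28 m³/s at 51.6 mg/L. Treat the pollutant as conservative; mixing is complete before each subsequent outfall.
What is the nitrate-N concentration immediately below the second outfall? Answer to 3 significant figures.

8.08 mg/L

After outfall 1: Q = 68.60 + 8.100 = 76.70 m³/s; C = (68.60·1.400 + 8.100·20.20)/76.70 = 3.385 mg/L.
After outfall 2: Q = 76.70 + 8.280 = 84.98 m³/s; C = (76.70·3.385 + 8.280·51.60)/84.98 = 8.083 mg/L.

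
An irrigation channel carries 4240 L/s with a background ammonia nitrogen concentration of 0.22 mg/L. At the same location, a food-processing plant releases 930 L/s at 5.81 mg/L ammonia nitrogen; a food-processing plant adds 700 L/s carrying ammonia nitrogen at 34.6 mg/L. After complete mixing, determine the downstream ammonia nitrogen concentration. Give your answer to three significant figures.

5.21 mg/L

After mixing, C = (4240·0.2200 + 930.0·5.810 + 700.0·34.60) / 5870 = 30560/5870 = 5.205 mg/L.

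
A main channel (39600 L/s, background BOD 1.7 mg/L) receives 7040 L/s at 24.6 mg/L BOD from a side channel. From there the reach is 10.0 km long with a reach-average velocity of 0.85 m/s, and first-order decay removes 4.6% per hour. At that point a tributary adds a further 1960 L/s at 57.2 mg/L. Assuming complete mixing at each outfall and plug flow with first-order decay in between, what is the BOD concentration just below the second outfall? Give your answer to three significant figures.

6.55 mg/L

Mass balance: C = (39600·1.700 + 7040·24.60) / 46640 = 240500/46640 = 5.157 mg/L; combined flow 46640 L/s.
Travel time t = 10.0·1000 / 0.85 = 11760 s = 3.268 h.
4.6%/h lost → k = −ln(1 − 0.046) = 0.04709 h⁻¹.
First-order decay: C = 5.157·exp(−k·t) = 5.157·0.8574 = 4.421 mg/L.
At the second outfall, C = (46640·4.421 + 1960·57.20) / (46640 + 1960) = 6.550 mg/L.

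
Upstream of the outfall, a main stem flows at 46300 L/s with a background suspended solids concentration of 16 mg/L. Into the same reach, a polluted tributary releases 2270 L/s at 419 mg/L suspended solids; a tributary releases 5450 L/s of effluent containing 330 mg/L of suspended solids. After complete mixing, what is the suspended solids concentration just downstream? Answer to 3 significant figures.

64.6 mg/L

Flow-weighted average: C = (46300·16.00 + 2270·419.0 + 5450·330.0) / 54020 = 3490000/54020 = 64.61 mg/L.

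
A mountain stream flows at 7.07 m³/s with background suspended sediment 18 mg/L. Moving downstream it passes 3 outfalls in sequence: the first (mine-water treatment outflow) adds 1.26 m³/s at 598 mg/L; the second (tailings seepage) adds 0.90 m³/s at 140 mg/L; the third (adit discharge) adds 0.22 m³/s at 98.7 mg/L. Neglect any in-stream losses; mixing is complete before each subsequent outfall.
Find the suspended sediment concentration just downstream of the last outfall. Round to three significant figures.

After outfall 1: Q = 7.070 + 1.260 = 8.330 m³/s; C = (7.070·18.00 + 1.260·598.0)/8.330 = 105.7 mg/L.
After outfall 2: Q = 8.330 + 0.9000 = 9.230 m³/s; C = (8.330·105.7 + 0.9000·140.0)/9.230 = 109.1 mg/L.
After outfall 3: Q = 9.230 + 0.2200 = 9.450 m³/s; C = (9.230·109.1 + 0.2200·98.70)/9.450 = 108.8 mg/L.

109 mg/L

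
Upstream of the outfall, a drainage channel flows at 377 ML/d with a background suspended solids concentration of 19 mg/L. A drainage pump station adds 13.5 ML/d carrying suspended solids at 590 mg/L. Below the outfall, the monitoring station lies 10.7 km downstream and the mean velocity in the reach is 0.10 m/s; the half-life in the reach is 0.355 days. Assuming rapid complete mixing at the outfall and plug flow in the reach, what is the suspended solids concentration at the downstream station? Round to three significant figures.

Conservation of mass: C = (377.0·19.00 + 13.50·590.0) / 390.5 = 15130/390.5 = 38.74 mg/L.
Travel time t = 10.7·1000 / 0.10 = 107000 s = 29.72 h.
Half-life 0.355 d → k = ln 2 / 0.355 = 1.953 d⁻¹.
Decay over the reach: 38.74·exp(−kt) = 38.74·0.08909 = 3.452 mg/L.

3.45 mg/L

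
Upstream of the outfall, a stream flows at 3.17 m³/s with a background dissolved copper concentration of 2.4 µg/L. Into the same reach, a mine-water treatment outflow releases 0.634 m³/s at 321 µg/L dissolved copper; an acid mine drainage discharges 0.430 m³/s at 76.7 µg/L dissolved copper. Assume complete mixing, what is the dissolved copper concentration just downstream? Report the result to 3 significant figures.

57.7 µg/L

Mass balance: C = (3.170·2.400 + 0.6340·321.0 + 0.4300·76.70) / 4.234 = 244.1/4.234 = 57.65 µg/L.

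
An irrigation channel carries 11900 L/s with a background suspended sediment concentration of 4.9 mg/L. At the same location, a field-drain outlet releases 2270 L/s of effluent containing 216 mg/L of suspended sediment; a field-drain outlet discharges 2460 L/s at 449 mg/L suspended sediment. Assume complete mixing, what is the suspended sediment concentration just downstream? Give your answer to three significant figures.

99.4 mg/L

Mass balance: C = (11900·4.900 + 2270·216.0 + 2460·449.0) / 16630 = 1653000/16630 = 99.41 mg/L.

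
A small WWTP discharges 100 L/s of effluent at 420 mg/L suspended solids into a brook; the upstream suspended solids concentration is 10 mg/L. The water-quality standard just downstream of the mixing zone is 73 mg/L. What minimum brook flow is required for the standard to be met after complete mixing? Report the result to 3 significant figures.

Set C_mix = 73: (Q·10.00 + 100.0·420.0) / (Q + 100.0) = 73
→ Q = 100.0·(420.0 − 73)/(73 − 10.00) = 550.8 L/s.

551 L/s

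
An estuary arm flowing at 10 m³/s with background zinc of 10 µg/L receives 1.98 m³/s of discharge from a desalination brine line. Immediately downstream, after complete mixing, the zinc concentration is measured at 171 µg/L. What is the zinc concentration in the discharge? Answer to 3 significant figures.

984 µg/L

Mass balance: 10.00·10.00 + 1.980·Cₑ = 11.98·171.0
→ Cₑ = (11.98·171.0 − 10.00·10.00) / 1.980 = 984.1 µg/L.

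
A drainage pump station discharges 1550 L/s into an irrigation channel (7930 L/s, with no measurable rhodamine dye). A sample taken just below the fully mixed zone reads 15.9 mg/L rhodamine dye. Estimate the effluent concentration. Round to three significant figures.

97.2 mg/L

Mass balance: 7930·0 + 1550·Cₑ = 9480·15.90
→ Cₑ = (9480·15.90 − 7930·0) / 1550 = 97.25 mg/L.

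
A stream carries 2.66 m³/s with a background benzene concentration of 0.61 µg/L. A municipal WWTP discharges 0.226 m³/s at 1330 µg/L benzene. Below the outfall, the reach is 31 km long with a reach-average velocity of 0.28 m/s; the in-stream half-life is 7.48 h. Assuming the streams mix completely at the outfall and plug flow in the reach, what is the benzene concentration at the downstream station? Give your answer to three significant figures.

Mass balance: C = (2.660·0.6100 + 0.2260·1330) / 2.886 = 302.2/2.886 = 104.7 µg/L.
Travel time t = 31·1000 / 0.28 = 110700 s = 30.75 h.
Half-life 7.48 h → k = ln 2 / 7.48 = 0.09267 h⁻¹ = 2.224 d⁻¹.
First-order decay: C = 104.7·exp(−k·t) = 104.7·0.05785 = 6.058 µg/L.

6.06 µg/L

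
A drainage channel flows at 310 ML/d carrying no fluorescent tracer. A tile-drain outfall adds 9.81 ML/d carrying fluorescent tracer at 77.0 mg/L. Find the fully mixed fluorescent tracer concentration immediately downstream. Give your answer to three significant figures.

2.36 mg/L

Mixed concentration C = ΣQC/ΣQ = (310.0·0 + 9.810·77.00) / 319.8 = 755.4/319.8 = 2.362 mg/L.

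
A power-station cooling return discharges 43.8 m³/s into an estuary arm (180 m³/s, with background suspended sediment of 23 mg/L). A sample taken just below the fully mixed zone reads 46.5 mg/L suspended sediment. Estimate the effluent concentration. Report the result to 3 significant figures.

Mass balance: 180.0·23.00 + 43.80·Cₑ = 223.8·46.50
→ Cₑ = (223.8·46.50 − 180.0·23.00) / 43.80 = 143.1 mg/L.

143 mg/L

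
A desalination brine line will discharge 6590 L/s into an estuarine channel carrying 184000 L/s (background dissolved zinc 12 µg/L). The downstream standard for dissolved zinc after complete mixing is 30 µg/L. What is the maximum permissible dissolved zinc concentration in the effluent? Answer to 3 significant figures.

At the limit, (Qr·Cr + Qe·Cₑ)/(Qr + Qe) = 30:
Cₑ = (190600·30 − 184000·12.00) / 6590 = 532.6 µg/L.

533 µg/L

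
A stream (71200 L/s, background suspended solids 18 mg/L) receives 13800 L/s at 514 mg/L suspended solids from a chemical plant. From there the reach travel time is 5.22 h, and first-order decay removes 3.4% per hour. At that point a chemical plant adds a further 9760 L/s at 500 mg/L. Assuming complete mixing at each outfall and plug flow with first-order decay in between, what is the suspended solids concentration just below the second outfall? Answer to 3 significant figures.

125 mg/L

Conservation of mass: C = (71200·18.00 + 13800·514.0) / 85000 = 8375000/85000 = 98.53 mg/L; combined flow 85000 L/s.
3.4%/h lost → k = −ln(1 − 0.034) = 0.03459 h⁻¹.
First-order decay: C = 98.53·exp(−k·t) = 98.53·0.8348 = 82.25 mg/L.
Second outfall: C = (85000·82.25 + 9760·500.0)/94760 = 125.3 mg/L.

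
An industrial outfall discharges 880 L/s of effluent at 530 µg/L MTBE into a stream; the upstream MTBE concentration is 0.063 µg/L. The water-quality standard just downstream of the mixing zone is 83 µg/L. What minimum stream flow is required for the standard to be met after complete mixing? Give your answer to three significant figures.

4740 L/s

Set C_mix = 83: (Q·0.06300 + 880.0·530.0) / (Q + 880.0) = 83
→ Q = 880.0·(530.0 − 83)/(83 − 0.06300) = 4743 L/s.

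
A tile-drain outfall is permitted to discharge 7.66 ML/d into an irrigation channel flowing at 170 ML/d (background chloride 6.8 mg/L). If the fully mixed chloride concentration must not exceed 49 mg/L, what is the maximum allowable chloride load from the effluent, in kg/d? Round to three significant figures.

7550 kg/d

Mass balance at the limit: 170.0·6.800 + 7.660·Cₑ = 177.7·49 → Cₑ = 985.6 mg/L.
7.660 ML/d = 0.08866 m³/s. Load = 0.08866 m³/s × 985.6 g/m³ × 86 400 s/d = 7549 kg/d.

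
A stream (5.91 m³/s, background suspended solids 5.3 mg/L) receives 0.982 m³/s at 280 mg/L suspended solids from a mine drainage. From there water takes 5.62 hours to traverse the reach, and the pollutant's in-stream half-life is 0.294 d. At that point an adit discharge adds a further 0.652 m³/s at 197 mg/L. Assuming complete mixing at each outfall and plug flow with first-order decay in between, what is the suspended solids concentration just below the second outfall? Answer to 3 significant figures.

Mixed concentration C = ΣQC/ΣQ = (5.910·5.300 + 0.9820·280.0) / 6.892 = 306.3/6.892 = 44.44 mg/L; combined flow 6.892 m³/s.
Half-life 0.294 d → k = ln 2 / 0.294 = 2.358 d⁻¹.
After decay, C = 44.44 × e^(−kt) = 44.44 × 0.5758 = 25.59 mg/L.
At the second outfall, C = (6.892·25.59 + 0.6520·197.0) / (6.892 + 0.6520) = 40.40 mg/L.

40.4 mg/L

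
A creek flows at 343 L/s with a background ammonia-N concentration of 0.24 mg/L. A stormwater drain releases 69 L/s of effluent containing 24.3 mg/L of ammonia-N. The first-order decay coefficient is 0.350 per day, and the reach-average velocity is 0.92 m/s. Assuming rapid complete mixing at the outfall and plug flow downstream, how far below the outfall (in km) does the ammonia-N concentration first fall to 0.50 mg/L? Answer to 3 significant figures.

487 km

Mass balance: C = (343.0·0.2400 + 69.00·24.30) / 412.0 = 1759/412.0 = 4.269 mg/L.
Set 4.269·exp(−k·t) = 0.50 → t = ln(4.269/0.50)/k = 529400 s = 147.1 h.
Distance = v·t = 0.92·529400 = 487100 m = 487.1 km.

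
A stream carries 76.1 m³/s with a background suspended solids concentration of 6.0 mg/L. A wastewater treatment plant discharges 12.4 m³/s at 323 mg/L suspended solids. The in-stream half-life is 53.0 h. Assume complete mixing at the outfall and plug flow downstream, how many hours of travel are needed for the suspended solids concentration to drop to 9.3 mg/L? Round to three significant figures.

129 h

Mass balance: C = (76.10·6.000 + 12.40·323.0) / 88.50 = 4462/88.50 = 50.42 mg/L.
Half-life 53.0 h → k = ln 2 / 53.0 = 0.01308 h⁻¹ = 0.3139 d⁻¹.
50.42·exp(−k·t) = 9.3 → t = ln(50.42/9.3)/k = 465300 s = 129.2 h.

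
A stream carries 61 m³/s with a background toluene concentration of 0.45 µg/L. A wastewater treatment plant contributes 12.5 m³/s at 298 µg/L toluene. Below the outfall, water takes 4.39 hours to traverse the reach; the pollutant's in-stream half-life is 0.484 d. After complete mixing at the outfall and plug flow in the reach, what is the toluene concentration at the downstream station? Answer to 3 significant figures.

After mixing, C = (61.00·0.4500 + 12.50·298.0) / 73.50 = 3752/73.50 = 51.05 µg/L.
Half-life 0.484 d → k = ln 2 / 0.484 = 1.432 d⁻¹.
First-order decay: C = 51.05·exp(−k·t) = 51.05·0.7695 = 39.29 µg/L.

39.3 µg/L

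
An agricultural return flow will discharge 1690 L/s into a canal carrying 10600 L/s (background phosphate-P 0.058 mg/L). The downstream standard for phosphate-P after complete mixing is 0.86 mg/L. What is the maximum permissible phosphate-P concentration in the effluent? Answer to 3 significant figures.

5.89 mg/L

At the limit, (Qr·Cr + Qe·Cₑ)/(Qr + Qe) = 0.86:
Cₑ = (12290·0.86 − 10600·0.05800) / 1690 = 5.890 mg/L.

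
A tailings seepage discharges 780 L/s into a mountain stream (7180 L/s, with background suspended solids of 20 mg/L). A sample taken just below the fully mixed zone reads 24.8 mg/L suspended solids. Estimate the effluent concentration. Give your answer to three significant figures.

69.0 mg/L

Mass balance: 7180·20.00 + 780.0·Cₑ = 7960·24.80
→ Cₑ = (7960·24.80 − 7180·20.00) / 780.0 = 68.98 mg/L.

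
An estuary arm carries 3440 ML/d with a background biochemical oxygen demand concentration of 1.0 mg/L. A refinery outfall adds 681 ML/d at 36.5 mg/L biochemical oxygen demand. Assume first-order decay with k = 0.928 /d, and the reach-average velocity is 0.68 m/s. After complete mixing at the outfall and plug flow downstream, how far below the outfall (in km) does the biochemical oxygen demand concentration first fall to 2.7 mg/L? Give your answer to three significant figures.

Mixed concentration C = ΣQC/ΣQ = (3440·1.000 + 681.0·36.50) / 4121 = 28300/4121 = 6.866 mg/L.
Set 6.866·exp(−k·t) = 2.7 → t = ln(6.866/2.7)/k = 86900 s = 24.14 h.
Distance = v·t = 0.68·86900 = 59090 m = 59.09 km.

59.1 km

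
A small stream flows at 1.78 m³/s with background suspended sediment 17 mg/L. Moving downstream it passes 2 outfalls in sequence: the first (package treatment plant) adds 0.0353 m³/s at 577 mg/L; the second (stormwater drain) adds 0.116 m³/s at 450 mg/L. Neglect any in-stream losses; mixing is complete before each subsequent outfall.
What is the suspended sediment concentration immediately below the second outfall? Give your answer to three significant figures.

53.2 mg/L

After outfall 1: Q = 1.780 + 0.03530 = 1.815 m³/s; C = (1.780·17.00 + 0.03530·577.0)/1.815 = 27.89 mg/L.
After outfall 2: Q = 1.815 + 0.1160 = 1.931 m³/s; C = (1.815·27.89 + 0.1160·450.0)/1.931 = 53.24 mg/L.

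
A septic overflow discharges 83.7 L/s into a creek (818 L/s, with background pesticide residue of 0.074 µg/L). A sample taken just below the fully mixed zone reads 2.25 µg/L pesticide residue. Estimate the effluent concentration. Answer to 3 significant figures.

23.5 µg/L

Mass balance: 818.0·0.07400 + 83.70·Cₑ = 901.7·2.250
→ Cₑ = (901.7·2.250 − 818.0·0.07400) / 83.70 = 23.52 µg/L.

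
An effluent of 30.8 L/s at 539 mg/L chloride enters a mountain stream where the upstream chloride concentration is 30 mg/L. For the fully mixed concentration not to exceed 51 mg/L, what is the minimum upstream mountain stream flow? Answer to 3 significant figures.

716 L/s

Set C_mix = 51: (Q·30.00 + 30.80·539.0) / (Q + 30.80) = 51
→ Q = 30.80·(539.0 − 51)/(51 − 30.00) = 715.7 L/s.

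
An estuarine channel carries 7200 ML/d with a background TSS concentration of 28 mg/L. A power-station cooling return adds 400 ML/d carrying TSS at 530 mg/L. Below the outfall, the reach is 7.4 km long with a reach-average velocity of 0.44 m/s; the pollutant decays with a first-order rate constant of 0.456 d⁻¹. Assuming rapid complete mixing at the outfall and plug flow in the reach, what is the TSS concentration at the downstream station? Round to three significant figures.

49.8 mg/L

Conservation of mass: C = (7200·28.00 + 400.0·530.0) / 7600 = 413600/7600 = 54.42 mg/L.
Travel time t = 7.4·1000 / 0.44 = 16820 s = 4.672 h.
Applying C = C₀e^(−kt): 54.42 × 0.9151 = 49.80 mg/L.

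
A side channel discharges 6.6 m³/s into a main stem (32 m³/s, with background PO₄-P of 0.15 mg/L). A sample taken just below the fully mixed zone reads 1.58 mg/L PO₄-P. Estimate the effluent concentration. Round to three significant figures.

8.51 mg/L

Mass balance: 32.00·0.1500 + 6.600·Cₑ = 38.60·1.580
→ Cₑ = (38.60·1.580 − 32.00·0.1500) / 6.600 = 8.513 mg/L.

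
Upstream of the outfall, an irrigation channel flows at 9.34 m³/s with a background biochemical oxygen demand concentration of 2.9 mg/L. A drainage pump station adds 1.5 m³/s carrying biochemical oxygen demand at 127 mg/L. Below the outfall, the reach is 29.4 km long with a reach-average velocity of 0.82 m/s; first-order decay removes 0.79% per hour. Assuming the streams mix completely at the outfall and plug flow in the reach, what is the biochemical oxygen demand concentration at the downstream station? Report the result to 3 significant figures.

Mixed concentration C = ΣQC/ΣQ = (9.340·2.900 + 1.500·127.0) / 10.84 = 217.6/10.84 = 20.07 mg/L.
Travel time t = 29.4·1000 / 0.82 = 35850 s = 9.959 h.
0.79%/h lost → k = −ln(1 − 0.0079) = 0.007931 h⁻¹.
Decay over the reach: 20.07·exp(−kt) = 20.07·0.9240 = 18.55 mg/L.

18.5 mg/L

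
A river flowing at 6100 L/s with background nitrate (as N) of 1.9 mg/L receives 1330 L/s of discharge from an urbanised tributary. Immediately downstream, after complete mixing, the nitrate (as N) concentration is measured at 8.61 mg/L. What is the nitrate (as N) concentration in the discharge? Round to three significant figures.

39.4 mg/L

Mass balance: 6100·1.900 + 1330·Cₑ = 7430·8.610
→ Cₑ = (7430·8.610 − 6100·1.900) / 1330 = 39.39 mg/L.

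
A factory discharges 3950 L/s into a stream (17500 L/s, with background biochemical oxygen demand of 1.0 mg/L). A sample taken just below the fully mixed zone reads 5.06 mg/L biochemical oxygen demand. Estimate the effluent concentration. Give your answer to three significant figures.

Mass balance: 17500·1.000 + 3950·Cₑ = 21450·5.060
→ Cₑ = (21450·5.060 − 17500·1.000) / 3950 = 23.05 mg/L.

23.0 mg/L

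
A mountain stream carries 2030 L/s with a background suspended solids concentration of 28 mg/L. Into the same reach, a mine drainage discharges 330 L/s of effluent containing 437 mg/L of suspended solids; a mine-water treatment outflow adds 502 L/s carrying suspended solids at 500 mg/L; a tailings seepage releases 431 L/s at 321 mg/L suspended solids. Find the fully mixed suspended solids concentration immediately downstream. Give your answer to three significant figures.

179 mg/L

Conservation of mass: C = (2030·28.00 + 330.0·437.0 + 502.0·500.0 + 431.0·321.0) / 3293 = 590400/3293 = 179.3 mg/L.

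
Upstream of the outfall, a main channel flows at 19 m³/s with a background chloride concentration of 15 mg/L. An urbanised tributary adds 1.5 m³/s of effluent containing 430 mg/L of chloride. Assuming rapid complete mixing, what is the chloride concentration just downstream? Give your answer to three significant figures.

After mixing, C = (19.00·15.00 + 1.500·430.0) / 20.50 = 930.0/20.50 = 45.37 mg/L.

45.4 mg/L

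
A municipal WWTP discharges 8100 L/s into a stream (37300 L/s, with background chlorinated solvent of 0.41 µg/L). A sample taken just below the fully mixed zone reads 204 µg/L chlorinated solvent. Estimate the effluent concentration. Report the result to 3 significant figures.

Mass balance: 37300·0.4100 + 8100·Cₑ = 45400·204.0
→ Cₑ = (45400·204.0 − 37300·0.4100) / 8100 = 1142 µg/L.

1140 µg/L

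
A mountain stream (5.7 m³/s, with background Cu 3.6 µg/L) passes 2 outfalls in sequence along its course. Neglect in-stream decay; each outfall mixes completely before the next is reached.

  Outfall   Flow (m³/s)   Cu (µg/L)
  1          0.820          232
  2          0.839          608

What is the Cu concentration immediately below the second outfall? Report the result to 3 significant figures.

98.0 µg/L

Below outfall 1: Q → 6.520 m³/s, C = (5.700·3.600 + 0.8200·232.0)/6.520 = 32.33 µg/L.
Below outfall 2: Q → 7.359 m³/s, C = (6.520·32.33 + 0.8390·608.0)/7.359 = 97.96 µg/L.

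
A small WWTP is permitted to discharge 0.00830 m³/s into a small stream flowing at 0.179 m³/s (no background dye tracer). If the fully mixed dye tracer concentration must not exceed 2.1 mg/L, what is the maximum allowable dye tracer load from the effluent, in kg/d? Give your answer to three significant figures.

Mass balance at the limit: 0.1790·0 + 0.008300·Cₑ = 0.1873·2.1 → Cₑ = 47.39 mg/L.
Load = 0.008300 m³/s × 47.39 g/m³ × 86 400 s/d = 33.98 kg/d.

34.0 kg/d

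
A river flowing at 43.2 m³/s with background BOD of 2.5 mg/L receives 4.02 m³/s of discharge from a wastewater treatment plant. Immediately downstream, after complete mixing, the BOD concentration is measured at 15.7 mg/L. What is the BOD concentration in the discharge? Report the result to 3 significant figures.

158 mg/L

Mass balance: 43.20·2.500 + 4.020·Cₑ = 47.22·15.70
→ Cₑ = (47.22·15.70 − 43.20·2.500) / 4.020 = 157.6 mg/L.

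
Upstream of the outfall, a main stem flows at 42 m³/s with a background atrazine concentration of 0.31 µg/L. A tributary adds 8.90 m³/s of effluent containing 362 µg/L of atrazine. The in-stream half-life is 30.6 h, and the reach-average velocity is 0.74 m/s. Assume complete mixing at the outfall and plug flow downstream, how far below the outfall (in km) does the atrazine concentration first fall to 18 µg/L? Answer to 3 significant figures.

148 km

Conservation of mass: C = (42.00·0.3100 + 8.900·362.0) / 50.90 = 3235/50.90 = 63.55 µg/L.
Half-life 30.6 h → k = ln 2 / 30.6 = 0.02265 h⁻¹ = 0.5436 d⁻¹.
Set 63.55·exp(−k·t) = 18 → t = ln(63.55/18)/k = 200500 s = 55.69 h.
Distance = v·t = 0.74·200500 = 148400 m = 148.4 km.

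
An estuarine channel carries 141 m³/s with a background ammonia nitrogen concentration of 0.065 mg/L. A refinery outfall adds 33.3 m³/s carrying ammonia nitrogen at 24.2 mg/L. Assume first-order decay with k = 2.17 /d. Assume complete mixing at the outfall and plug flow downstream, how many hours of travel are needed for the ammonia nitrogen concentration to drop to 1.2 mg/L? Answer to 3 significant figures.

Flow-weighted average: C = (141.0·0.06500 + 33.30·24.20) / 174.3 = 815.0/174.3 = 4.676 mg/L.
4.676·exp(−k·t) = 1.2 → t = ln(4.676/1.2)/k = 54150 s = 15.04 h.

15.0 h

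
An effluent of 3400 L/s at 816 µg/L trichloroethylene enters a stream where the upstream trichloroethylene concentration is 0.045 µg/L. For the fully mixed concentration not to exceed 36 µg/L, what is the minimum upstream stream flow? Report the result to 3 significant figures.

73800 L/s

Set C_mix = 36: (Q·0.04500 + 3400·816.0) / (Q + 3400) = 36
→ Q = 3400·(816.0 − 36)/(36 − 0.04500) = 73760 L/s.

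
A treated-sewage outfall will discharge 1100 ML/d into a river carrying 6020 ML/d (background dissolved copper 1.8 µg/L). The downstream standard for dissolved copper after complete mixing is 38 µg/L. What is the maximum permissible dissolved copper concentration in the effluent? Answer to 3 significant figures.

At the limit, (Qr·Cr + Qe·Cₑ)/(Qr + Qe) = 38:
Cₑ = (7120·38 − 6020·1.800) / 1100 = 236.1 µg/L.

236 µg/L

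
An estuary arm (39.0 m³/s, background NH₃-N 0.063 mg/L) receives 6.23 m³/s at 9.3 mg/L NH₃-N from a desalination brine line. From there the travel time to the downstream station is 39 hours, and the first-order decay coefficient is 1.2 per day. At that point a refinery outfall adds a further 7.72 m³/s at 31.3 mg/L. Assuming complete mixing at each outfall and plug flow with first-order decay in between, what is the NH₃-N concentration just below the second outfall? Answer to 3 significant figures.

Flow-weighted average: C = (39.00·0.06300 + 6.230·9.300) / 45.23 = 60.40/45.23 = 1.335 mg/L; combined flow 45.23 m³/s.
Applying C = C₀e^(−kt): 1.335 × 0.1423 = 0.1900 mg/L.
Second outfall: C = (45.23·0.1900 + 7.720·31.30)/52.95 = 4.726 mg/L.

4.73 mg/L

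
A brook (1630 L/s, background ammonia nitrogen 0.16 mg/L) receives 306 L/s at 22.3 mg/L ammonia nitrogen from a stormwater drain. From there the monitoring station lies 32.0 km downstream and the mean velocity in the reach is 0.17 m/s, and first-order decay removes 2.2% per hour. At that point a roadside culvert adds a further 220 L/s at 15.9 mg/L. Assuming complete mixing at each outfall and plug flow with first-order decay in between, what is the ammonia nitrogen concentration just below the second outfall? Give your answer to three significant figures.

2.65 mg/L

Mass balance: C = (1630·0.1600 + 306.0·22.30) / 1936 = 7085/1936 = 3.659 mg/L; combined flow 1936 L/s.
Travel time t = 32.0·1000 / 0.17 = 188200 s = 52.29 h.
2.2%/h lost → k = −ln(1 − 0.022) = 0.02225 h⁻¹.
After decay, C = 3.659 × e^(−kt) = 3.659 × 0.3125 = 1.144 mg/L.
Second outfall: C = (1936·1.144 + 220.0·15.90)/2156 = 2.649 mg/L.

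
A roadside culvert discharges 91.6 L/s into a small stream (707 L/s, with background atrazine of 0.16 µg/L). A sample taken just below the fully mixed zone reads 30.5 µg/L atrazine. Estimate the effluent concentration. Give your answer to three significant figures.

265 µg/L

Mass balance: 707.0·0.1600 + 91.60·Cₑ = 798.6·30.50
→ Cₑ = (798.6·30.50 − 707.0·0.1600) / 91.60 = 264.7 µg/L.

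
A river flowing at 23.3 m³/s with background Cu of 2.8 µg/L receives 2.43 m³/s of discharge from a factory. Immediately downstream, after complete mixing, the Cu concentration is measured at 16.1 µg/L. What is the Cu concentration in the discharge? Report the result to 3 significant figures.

144 µg/L

Mass balance: 23.30·2.800 + 2.430·Cₑ = 25.73·16.10
→ Cₑ = (25.73·16.10 − 23.30·2.800) / 2.430 = 143.6 µg/L.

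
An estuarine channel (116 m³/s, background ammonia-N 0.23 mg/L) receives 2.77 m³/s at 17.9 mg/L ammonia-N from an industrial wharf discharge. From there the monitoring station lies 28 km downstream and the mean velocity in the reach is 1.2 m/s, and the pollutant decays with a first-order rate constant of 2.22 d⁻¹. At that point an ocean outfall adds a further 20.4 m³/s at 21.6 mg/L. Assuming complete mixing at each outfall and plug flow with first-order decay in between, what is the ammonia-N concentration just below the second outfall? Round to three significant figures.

3.47 mg/L

After mixing, C = (116.0·0.2300 + 2.770·17.90) / 118.8 = 76.26/118.8 = 0.6421 mg/L; combined flow 118.8 m³/s.
Travel time t = 28·1000 / 1.2 = 23330 s = 6.481 h.
First-order decay: C = 0.6421·exp(−k·t) = 0.6421·0.5491 = 0.3526 mg/L.
At the second outfall, C = (118.8·0.3526 + 20.40·21.60) / (118.8 + 20.40) = 3.467 mg/L.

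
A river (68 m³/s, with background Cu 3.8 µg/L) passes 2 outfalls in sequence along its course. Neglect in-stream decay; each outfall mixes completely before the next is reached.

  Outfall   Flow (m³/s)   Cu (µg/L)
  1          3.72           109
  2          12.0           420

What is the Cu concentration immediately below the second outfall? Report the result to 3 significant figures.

After outfall 1: Q = 68.00 + 3.720 = 71.72 m³/s; C = (68.00·3.800 + 3.720·109.0)/71.72 = 9.257 µg/L.
After outfall 2: Q = 71.72 + 12.00 = 83.72 m³/s; C = (71.72·9.257 + 12.00·420.0)/83.72 = 68.13 µg/L.

68.1 µg/L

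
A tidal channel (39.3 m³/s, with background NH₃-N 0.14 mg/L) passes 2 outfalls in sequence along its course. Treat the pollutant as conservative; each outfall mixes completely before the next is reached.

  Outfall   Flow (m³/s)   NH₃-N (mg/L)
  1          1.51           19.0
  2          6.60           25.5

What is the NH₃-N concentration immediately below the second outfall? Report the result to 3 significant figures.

Outfall 1: combined Q = 40.81 m³/s; C = (39.30·0.1400 + 1.510·19.00)/40.81 = 0.8378 mg/L.
Outfall 2: combined Q = 47.41 m³/s; C = (40.81·0.8378 + 6.600·25.50)/47.41 = 4.271 mg/L.

4.27 mg/L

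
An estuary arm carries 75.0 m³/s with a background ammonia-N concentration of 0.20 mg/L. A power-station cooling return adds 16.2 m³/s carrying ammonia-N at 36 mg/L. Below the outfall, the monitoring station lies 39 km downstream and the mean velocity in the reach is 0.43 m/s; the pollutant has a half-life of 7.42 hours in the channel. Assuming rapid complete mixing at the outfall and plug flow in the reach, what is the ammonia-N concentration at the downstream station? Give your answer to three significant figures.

0.623 mg/L

Mass balance: C = (75.00·0.2000 + 16.20·36.00) / 91.20 = 598.2/91.20 = 6.559 mg/L.
Travel time t = 39·1000 / 0.43 = 90700 s = 25.19 h.
Half-life 7.42 h → k = ln 2 / 7.42 = 0.09342 h⁻¹ = 2.242 d⁻¹.
First-order decay: C = 6.559·exp(−k·t) = 6.559·0.09504 = 0.6234 mg/L.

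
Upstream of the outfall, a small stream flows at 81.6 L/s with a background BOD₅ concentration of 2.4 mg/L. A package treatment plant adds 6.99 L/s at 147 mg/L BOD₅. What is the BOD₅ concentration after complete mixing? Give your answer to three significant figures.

Mixed concentration C = ΣQC/ΣQ = (81.60·2.400 + 6.990·147.0) / 88.59 = 1223/88.59 = 13.81 mg/L.

13.8 mg/L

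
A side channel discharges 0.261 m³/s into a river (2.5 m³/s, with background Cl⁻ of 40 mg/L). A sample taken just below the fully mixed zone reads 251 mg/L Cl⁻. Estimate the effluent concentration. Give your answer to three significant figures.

2270 mg/L

Mass balance: 2.500·40.00 + 0.2610·Cₑ = 2.761·251.0
→ Cₑ = (2.761·251.0 − 2.500·40.00) / 0.2610 = 2272 mg/L.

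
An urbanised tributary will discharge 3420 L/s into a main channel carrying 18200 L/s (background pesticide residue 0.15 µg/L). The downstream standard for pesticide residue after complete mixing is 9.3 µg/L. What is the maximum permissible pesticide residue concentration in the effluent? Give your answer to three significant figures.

58.0 µg/L

At the limit, (Qr·Cr + Qe·Cₑ)/(Qr + Qe) = 9.3:
Cₑ = (21620·9.3 − 18200·0.1500) / 3420 = 57.99 µg/L.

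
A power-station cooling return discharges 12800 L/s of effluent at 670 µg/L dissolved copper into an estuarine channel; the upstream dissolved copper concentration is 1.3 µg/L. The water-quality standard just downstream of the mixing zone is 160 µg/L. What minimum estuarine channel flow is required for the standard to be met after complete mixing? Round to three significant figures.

41100 L/s

Set C_mix = 160: (Q·1.300 + 12800·670.0) / (Q + 12800) = 160
→ Q = 12800·(670.0 − 160)/(160 − 1.300) = 41130 L/s.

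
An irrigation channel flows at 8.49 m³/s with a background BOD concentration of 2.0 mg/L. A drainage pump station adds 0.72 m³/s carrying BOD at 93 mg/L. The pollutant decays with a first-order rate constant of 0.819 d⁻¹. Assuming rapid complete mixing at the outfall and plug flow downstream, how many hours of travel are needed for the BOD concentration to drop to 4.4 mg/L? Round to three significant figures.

21.3 h

Flow-weighted average: C = (8.490·2.000 + 0.7200·93.00) / 9.210 = 83.94/9.210 = 9.114 mg/L.
9.114·exp(−k·t) = 4.4 → t = ln(9.114/4.4)/k = 76820 s = 21.34 h.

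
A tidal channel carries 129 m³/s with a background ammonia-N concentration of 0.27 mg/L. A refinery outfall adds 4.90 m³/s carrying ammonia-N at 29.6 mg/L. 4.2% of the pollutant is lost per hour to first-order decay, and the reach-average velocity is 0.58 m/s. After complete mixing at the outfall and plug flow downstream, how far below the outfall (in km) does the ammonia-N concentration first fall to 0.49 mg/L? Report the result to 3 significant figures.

49.1 km

Flow-weighted average: C = (129.0·0.2700 + 4.900·29.60) / 133.9 = 179.9/133.9 = 1.343 mg/L.
4.2%/h lost → k = −ln(1 − 0.042) = 0.04291 h⁻¹.
Set 1.343·exp(−k·t) = 0.49 → t = ln(1.343/0.49)/k = 84610 s = 23.50 h.
Distance = v·t = 0.58·84610 = 49080 m = 49.08 km.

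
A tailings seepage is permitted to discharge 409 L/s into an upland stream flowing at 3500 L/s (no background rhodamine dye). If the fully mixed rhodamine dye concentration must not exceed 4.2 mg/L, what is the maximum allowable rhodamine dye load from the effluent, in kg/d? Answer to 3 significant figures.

Mass balance at the limit: 3500·0 + 409.0·Cₑ = 3909·4.2 → Cₑ = 40.14 mg/L.
409.0 L/s = 0.4090 m³/s. Load = 0.4090 m³/s × 40.14 g/m³ × 86 400 s/d = 1418 kg/d.

1420 kg/d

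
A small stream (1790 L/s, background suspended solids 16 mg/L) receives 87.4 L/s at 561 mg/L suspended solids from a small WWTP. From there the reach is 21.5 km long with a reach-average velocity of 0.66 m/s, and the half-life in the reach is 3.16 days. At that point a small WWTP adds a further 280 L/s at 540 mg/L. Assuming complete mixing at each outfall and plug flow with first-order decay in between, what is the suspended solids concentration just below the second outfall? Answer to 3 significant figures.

Mass balance: C = (1790·16.00 + 87.40·561.0) / 1877 = 77670/1877 = 41.37 mg/L; combined flow 1877 L/s.
Travel time t = 21.5·1000 / 0.66 = 32580 s = 9.049 h.
Half-life 3.16 d → k = ln 2 / 3.16 = 0.2194 d⁻¹.
After decay, C = 41.37 × e^(−kt) = 41.37 × 0.9206 = 38.09 mg/L.
Second outfall: C = (1877·38.09 + 280.0·540.0)/2157 = 103.2 mg/L.

103 mg/L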